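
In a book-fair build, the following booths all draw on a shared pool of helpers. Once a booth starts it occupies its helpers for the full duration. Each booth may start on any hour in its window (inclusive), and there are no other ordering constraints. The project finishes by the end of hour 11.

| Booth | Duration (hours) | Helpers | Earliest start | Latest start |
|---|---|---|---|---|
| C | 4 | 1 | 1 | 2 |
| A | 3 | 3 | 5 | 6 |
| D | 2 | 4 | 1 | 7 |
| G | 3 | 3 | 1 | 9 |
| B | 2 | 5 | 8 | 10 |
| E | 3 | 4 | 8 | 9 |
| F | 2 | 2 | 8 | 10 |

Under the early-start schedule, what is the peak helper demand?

11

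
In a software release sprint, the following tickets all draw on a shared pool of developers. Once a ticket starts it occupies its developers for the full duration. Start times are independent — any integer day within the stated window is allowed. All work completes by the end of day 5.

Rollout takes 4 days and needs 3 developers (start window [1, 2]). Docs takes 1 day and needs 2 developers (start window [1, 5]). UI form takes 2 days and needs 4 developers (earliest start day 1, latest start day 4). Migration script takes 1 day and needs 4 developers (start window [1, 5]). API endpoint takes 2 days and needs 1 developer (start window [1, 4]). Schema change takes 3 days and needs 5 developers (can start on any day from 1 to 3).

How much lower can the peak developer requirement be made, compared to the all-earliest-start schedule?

10

Early-start peak: d1:19  d2:13  d3:8  d4:3  d5:0 ⇒ 19.
Leveled (Rollout@1, Docs@1, UI form@1, Migration script@5, API endpoint@2, Schema change@3): d1:9  d2:8  d3:9  d4:8  d5:9 ⇒ 9.
Reduction 19 − 9 = 10.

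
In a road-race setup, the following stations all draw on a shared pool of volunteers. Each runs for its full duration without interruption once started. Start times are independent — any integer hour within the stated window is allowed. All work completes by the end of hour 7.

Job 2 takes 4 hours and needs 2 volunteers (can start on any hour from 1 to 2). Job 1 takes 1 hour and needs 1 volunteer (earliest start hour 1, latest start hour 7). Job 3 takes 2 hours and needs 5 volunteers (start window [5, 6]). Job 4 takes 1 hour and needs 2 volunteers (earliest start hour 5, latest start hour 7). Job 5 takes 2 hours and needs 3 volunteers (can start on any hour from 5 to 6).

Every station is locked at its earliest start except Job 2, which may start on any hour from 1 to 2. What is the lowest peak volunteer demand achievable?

Job 2@1: h1:3  h2:2  h3:2  h4:2  h5:10  h6:8  h7:0 → peak 10
Job 2@2: h1:1  h2:2  h3:2  h4:2  h5:12  h6:8  h7:0 → peak 12
Best is Job 2@1, peak 10.

10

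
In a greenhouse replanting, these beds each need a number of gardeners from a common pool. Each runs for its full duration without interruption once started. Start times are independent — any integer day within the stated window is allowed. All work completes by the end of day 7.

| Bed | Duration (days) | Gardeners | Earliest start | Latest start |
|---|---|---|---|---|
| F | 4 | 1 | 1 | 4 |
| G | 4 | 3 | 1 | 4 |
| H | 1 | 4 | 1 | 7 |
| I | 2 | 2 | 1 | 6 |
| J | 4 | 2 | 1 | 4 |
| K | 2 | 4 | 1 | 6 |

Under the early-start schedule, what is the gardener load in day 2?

At early start, day 2 has: F, G, I, J, K.
Demand: 1 + 3 + 2 + 2 + 4 = 12.

12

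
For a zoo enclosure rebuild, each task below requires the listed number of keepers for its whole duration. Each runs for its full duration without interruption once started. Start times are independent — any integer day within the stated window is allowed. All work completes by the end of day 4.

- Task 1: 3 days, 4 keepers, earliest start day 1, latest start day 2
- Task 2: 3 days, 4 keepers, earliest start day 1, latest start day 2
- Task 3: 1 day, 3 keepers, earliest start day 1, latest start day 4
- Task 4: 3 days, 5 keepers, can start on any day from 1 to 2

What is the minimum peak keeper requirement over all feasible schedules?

Early-start (Task 1@1, Task 2@1, Task 3@1, Task 4@1) gives peak 16: d1:16  d2:13  d3:13  d4:0.
Shift Task 4→2.
Schedule Task 1@1, Task 2@1, Task 3@1, Task 4@2: d1:11  d2:13  d3:13  d4:5 — peak 13.

13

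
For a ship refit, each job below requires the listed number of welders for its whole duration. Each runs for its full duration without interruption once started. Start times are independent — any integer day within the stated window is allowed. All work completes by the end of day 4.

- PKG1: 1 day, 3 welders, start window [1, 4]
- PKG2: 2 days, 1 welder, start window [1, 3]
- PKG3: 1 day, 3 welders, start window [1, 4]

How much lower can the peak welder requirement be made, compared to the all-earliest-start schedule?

4

Early-start peak: d1:7  d2:1  d3:0  d4:0 ⇒ 7.
Leveled (PKG1@1, PKG2@2, PKG3@4): d1:3  d2:1  d3:1  d4:3 ⇒ 3.
Reduction 7 − 3 = 4.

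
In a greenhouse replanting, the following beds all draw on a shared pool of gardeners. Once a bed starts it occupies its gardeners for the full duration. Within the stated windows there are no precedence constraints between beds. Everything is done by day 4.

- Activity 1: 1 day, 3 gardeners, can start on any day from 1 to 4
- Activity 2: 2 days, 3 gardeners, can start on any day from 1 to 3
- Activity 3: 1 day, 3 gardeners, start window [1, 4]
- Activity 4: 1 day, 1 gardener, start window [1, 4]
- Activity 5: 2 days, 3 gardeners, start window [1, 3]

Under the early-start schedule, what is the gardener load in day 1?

13

At early start, day 1 has: Activity 1, Activity 2, Activity 3, Activity 4, Activity 5.
Demand: 3 + 3 + 3 + 1 + 3 = 13.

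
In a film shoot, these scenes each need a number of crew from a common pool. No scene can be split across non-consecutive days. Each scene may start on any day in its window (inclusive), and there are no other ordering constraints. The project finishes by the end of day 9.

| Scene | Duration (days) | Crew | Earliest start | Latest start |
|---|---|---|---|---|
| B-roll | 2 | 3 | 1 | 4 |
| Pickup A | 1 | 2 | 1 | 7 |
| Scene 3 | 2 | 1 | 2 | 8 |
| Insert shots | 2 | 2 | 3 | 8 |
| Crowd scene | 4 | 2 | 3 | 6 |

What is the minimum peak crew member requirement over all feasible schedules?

3

Early-start (B-roll@1, Pickup A@1, Scene 3@2, Insert shots@3, Crowd scene@3) gives peak 5: d1:5  d2:4  d3:5  d4:4  d5:2  d6:2  d7:0  d8:0  d9:0.
Shift Pickup A→3, Scene 3→3, Insert shots→4, Crowd scene→6.
Schedule B-roll@1, Pickup A@3, Scene 3@3, Insert shots@4, Crowd scene@6: d1:3  d2:3  d3:3  d4:3  d5:2  d6:2  d7:2  d8:2  d9:2 — peak 3.
Total crew member-days = 22 over 9 days ⇒ peak ≥ ⌈22/9⌉ = 3, so 3 is optimal.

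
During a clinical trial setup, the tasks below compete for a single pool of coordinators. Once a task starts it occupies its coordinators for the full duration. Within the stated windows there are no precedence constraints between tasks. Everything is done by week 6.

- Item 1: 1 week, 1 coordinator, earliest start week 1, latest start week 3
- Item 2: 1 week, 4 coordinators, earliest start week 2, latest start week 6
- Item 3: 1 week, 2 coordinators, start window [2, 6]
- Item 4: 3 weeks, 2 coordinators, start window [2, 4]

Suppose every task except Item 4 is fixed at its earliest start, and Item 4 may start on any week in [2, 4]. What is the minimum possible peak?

Item 4@2: w1:1  w2:8  w3:2  w4:2  w5:0  w6:0 → peak 8
Item 4@3: w1:1  w2:6  w3:2  w4:2  w5:2  w6:0 → peak 6
Item 4@4: w1:1  w2:6  w3:0  w4:2  w5:2  w6:2 → peak 6
Best is Item 4@3, peak 6.

6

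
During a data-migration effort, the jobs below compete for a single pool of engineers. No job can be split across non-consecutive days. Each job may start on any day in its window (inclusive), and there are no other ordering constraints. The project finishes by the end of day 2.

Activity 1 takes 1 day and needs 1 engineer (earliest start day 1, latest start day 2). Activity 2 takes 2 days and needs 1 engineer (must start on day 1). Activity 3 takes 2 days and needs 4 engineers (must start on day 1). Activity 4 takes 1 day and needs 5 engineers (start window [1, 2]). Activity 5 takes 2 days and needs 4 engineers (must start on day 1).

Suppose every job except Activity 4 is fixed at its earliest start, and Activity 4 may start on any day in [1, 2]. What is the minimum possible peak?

14

Activity 4@1: d1:15  d2:9 → peak 15
Activity 4@2: d1:10  d2:14 → peak 14
Best is Activity 4@2, peak 14.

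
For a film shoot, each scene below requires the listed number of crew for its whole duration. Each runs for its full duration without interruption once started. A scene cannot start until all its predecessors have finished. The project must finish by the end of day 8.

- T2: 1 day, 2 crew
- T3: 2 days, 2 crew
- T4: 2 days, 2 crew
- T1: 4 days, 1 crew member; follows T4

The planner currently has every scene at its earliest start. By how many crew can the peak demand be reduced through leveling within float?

3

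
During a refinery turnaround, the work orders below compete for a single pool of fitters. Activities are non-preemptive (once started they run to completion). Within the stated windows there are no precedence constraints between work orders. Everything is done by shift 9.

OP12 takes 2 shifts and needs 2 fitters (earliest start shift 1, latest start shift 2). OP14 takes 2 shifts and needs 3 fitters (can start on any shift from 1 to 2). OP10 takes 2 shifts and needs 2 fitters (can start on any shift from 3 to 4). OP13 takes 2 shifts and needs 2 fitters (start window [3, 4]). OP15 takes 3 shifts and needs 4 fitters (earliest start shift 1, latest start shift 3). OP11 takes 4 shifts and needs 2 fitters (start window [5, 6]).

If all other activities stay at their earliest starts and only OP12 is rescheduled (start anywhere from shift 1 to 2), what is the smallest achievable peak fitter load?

9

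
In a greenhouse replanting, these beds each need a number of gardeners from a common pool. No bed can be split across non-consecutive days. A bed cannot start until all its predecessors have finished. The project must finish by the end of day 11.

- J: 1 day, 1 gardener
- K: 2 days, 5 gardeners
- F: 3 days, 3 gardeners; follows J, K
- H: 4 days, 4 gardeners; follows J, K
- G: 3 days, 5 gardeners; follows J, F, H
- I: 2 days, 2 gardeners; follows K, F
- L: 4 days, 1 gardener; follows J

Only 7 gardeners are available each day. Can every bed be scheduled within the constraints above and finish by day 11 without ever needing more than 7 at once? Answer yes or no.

yes

Schedule J@1, K@1, F@3, H@3, G@7, I@6, L@8: d1:6  d2:5  d3:7  d4:7  d5:7  d6:6  d7:7  d8:6  d9:6  d10:1  d11:1 — peak 7 ≤ 7.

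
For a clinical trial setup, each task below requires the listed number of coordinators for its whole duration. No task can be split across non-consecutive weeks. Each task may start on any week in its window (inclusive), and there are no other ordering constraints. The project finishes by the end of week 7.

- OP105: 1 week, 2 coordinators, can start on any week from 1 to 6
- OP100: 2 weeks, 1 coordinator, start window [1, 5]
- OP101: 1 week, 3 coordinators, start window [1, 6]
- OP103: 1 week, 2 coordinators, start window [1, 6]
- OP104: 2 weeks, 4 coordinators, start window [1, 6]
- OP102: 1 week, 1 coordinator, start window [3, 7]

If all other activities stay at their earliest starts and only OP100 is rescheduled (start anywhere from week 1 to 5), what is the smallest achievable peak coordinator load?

OP100@1: w1:12  w2:5  w3:1  w4:0  w5:0  w6:0  w7:0 → peak 12
OP100@2: w1:11  w2:5  w3:2  w4:0  w5:0  w6:0  w7:0 → peak 11
OP100@3: w1:11  w2:4  w3:2  w4:1  w5:0  w6:0  w7:0 → peak 11
OP100@4: w1:11  w2:4  w3:1  w4:1  w5:1  w6:0  w7:0 → peak 11
OP100@5: w1:11  w2:4  w3:1  w4:0  w5:1  w6:1  w7:0 → peak 11
Best is OP100@2, peak 11.

11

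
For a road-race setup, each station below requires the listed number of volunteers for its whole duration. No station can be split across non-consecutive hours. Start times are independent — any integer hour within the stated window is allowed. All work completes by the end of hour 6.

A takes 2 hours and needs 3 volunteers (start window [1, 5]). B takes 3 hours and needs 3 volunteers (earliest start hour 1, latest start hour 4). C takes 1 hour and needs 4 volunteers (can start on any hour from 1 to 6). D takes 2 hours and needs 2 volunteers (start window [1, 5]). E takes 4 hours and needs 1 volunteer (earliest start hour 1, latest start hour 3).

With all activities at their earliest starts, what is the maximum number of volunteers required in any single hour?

13

Early-start schedule: A@1, B@1, C@1, D@1, E@1.
Load per hour: hour 1: 13, hour 2: 9, hour 3: 4, hour 4: 1, hour 5: 0, hour 6: 0.
Peak is 13.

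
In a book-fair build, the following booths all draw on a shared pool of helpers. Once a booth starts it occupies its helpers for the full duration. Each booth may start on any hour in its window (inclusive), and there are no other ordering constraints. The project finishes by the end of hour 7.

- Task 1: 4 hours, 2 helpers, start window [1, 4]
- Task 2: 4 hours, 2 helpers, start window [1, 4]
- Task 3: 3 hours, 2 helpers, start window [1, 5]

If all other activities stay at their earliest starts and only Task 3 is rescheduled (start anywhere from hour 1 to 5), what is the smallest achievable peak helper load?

4

Task 3@1: h1:6  h2:6  h3:6  h4:4  h5:0  h6:0  h7:0 → peak 6
Task 3@2: h1:4  h2:6  h3:6  h4:6  h5:0  h6:0  h7:0 → peak 6
Task 3@3: h1:4  h2:4  h3:6  h4:6  h5:2  h6:0  h7:0 → peak 6
Task 3@4: h1:4  h2:4  h3:4  h4:6  h5:2  h6:2  h7:0 → peak 6
Task 3@5: h1:4  h2:4  h3:4  h4:4  h5:2  h6:2  h7:2 → peak 4
Best is Task 3@5, peak 4.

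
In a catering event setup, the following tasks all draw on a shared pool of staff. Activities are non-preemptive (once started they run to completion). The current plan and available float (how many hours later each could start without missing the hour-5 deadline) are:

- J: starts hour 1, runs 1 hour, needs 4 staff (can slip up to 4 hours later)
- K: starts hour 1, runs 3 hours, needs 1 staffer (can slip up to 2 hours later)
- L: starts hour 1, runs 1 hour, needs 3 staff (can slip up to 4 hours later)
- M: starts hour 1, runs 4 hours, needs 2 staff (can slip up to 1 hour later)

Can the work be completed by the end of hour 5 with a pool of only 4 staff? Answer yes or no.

The minimum achievable peak is 5; 4 < 5, so no feasible schedule stays within the cap.

no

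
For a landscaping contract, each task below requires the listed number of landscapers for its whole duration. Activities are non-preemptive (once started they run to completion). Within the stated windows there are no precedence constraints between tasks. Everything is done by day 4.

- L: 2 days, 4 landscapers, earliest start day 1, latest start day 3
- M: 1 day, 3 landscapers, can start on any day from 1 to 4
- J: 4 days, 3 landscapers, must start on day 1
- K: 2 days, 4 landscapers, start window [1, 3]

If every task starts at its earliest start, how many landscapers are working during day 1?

At early start, day 1 has: L, M, J, K.
Demand: 4 + 3 + 3 + 4 = 14.

14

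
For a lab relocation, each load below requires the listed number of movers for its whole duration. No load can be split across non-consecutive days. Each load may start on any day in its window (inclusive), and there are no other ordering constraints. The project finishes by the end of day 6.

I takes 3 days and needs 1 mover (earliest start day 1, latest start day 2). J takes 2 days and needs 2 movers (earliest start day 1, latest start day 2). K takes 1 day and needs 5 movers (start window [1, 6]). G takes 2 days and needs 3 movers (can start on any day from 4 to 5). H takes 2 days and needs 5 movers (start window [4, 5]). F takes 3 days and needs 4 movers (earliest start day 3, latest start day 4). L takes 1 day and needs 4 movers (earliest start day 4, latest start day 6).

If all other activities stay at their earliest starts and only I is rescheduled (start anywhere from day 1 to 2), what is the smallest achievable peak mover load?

16

I@1: d1:8  d2:3  d3:5  d4:16  d5:12  d6:0 → peak 16
I@2: d1:7  d2:3  d3:5  d4:17  d5:12  d6:0 → peak 17
Best is I@1, peak 16.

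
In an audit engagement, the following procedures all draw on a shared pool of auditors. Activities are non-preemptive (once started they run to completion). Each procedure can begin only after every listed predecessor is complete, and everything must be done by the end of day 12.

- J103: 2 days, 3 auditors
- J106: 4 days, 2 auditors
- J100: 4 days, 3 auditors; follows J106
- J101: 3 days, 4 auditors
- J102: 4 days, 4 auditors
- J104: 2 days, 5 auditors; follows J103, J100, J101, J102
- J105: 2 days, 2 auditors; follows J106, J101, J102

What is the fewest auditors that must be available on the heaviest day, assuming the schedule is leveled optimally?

7

Early-start (J103@1, J106@1, J100@5, J101@1, J102@1, J104@9, J105@5) gives peak 13: d1:13  d2:13  d3:10  d4:6  d5:5  d6:5  d7:3  d8:3  d9:5  d10:5  d11:0  d12:0.
Shift J101→3, J102→6, J104→10, J105→10.
Schedule J103@1, J106@1, J100@5, J101@3, J102@6, J104@10, J105@10: d1:5  d2:5  d3:6  d4:6  d5:7  d6:7  d7:7  d8:7  d9:4  d10:7  d11:7  d12:0 — peak 7.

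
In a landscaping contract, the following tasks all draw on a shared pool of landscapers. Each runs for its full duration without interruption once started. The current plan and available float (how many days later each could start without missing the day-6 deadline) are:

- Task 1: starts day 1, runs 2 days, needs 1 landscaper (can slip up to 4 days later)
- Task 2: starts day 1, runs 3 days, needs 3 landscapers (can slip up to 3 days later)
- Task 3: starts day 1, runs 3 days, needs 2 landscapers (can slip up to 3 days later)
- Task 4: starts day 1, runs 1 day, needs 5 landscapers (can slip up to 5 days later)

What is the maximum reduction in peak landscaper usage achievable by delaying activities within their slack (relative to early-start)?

6

Early-start peak: d1:11  d2:6  d3:5  d4:0  d5:0  d6:0 ⇒ 11.
Leveled (Task 1@1, Task 2@1, Task 3@3, Task 4@6): d1:4  d2:4  d3:5  d4:2  d5:2  d6:5 ⇒ 5.
Reduction 11 − 5 = 6.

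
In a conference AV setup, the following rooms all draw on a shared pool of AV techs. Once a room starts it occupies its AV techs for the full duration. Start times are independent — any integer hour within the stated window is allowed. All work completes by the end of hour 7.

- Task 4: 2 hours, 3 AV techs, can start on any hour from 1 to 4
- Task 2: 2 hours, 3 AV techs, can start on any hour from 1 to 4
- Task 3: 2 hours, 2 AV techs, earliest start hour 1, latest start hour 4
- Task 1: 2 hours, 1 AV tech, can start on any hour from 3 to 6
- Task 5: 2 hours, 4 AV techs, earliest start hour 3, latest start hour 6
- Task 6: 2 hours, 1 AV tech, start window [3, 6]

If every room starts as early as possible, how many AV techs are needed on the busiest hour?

8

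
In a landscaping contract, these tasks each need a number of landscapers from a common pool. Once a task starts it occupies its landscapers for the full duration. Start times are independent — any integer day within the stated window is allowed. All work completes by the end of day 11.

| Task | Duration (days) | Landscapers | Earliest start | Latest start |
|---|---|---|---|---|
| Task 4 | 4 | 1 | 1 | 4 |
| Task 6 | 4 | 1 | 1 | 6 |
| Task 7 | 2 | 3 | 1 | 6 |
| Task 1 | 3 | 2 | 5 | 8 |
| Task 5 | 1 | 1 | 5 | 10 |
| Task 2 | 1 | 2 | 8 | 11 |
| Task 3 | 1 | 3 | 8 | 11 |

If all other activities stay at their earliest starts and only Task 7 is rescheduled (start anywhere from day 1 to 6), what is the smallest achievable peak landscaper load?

5

Task 7@1: d1:5  d2:5  d3:2  d4:2  d5:3  d6:2  d7:2  d8:5  d9:0  d10:0  d11:0 → peak 5
Task 7@2: d1:2  d2:5  d3:5  d4:2  d5:3  d6:2  d7:2  d8:5  d9:0  d10:0  d11:0 → peak 5
Task 7@3: d1:2  d2:2  d3:5  d4:5  d5:3  d6:2  d7:2  d8:5  d9:0  d10:0  d11:0 → peak 5
Task 7@4: d1:2  d2:2  d3:2  d4:5  d5:6  d6:2  d7:2  d8:5  d9:0  d10:0  d11:0 → peak 6
Task 7@5: d1:2  d2:2  d3:2  d4:2  d5:6  d6:5  d7:2  d8:5  d9:0  d10:0  d11:0 → peak 6
Task 7@6: d1:2  d2:2  d3:2  d4:2  d5:3  d6:5  d7:5  d8:5  d9:0  d10:0  d11:0 → peak 5
Best is Task 7@1, peak 5.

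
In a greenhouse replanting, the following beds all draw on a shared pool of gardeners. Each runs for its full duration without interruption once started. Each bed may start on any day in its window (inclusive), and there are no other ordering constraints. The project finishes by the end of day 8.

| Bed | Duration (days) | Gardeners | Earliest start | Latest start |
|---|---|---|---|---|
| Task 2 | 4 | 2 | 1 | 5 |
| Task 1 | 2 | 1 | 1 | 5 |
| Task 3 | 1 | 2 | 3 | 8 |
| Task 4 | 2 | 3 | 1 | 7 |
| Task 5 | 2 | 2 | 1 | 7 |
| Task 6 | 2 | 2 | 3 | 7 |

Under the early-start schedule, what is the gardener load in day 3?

At early start, day 3 has: Task 2, Task 3, Task 6.
Demand: 2 + 2 + 2 = 6.

6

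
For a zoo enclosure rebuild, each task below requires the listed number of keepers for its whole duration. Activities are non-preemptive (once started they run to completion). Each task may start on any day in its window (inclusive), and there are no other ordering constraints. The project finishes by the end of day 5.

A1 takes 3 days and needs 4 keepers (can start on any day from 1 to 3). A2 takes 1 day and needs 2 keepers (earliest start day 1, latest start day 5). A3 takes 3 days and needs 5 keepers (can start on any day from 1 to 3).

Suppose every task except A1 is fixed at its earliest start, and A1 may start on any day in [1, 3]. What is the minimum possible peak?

9

A1@1: d1:11  d2:9  d3:9  d4:0  d5:0 → peak 11
A1@2: d1:7  d2:9  d3:9  d4:4  d5:0 → peak 9
A1@3: d1:7  d2:5  d3:9  d4:4  d5:4 → peak 9
Best is A1@2, peak 9.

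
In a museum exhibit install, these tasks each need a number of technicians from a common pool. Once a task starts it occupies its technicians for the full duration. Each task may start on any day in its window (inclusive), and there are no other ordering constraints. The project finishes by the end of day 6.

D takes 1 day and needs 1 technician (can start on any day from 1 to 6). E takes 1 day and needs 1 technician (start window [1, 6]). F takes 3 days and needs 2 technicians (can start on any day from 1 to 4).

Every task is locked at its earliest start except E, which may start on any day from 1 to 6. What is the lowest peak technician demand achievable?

E@1: d1:4  d2:2  d3:2  d4:0  d5:0  d6:0 → peak 4
E@2: d1:3  d2:3  d3:2  d4:0  d5:0  d6:0 → peak 3
E@3: d1:3  d2:2  d3:3  d4:0  d5:0  d6:0 → peak 3
E@4: d1:3  d2:2  d3:2  d4:1  d5:0  d6:0 → peak 3
E@5: d1:3  d2:2  d3:2  d4:0  d5:1  d6:0 → peak 3
E@6: d1:3  d2:2  d3:2  d4:0  d5:0  d6:1 → peak 3
Best is E@2, peak 3.

3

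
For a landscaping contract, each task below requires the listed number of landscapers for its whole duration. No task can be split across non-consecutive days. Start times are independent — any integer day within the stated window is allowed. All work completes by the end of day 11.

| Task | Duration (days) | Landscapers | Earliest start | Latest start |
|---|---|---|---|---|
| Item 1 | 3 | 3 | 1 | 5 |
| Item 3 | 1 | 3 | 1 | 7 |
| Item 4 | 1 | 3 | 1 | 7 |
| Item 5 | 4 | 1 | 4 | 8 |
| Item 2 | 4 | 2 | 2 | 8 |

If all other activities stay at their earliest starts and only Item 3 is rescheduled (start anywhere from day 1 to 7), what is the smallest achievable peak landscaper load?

Item 3@1: d1:9  d2:5  d3:5  d4:3  d5:3  d6:1  d7:1  d8:0  d9:0  d10:0  d11:0 → peak 9
Item 3@2: d1:6  d2:8  d3:5  d4:3  d5:3  d6:1  d7:1  d8:0  d9:0  d10:0  d11:0 → peak 8
Item 3@3: d1:6  d2:5  d3:8  d4:3  d5:3  d6:1  d7:1  d8:0  d9:0  d10:0  d11:0 → peak 8
Item 3@4: d1:6  d2:5  d3:5  d4:6  d5:3  d6:1  d7:1  d8:0  d9:0  d10:0  d11:0 → peak 6
Item 3@5: d1:6  d2:5  d3:5  d4:3  d5:6  d6:1  d7:1  d8:0  d9:0  d10:0  d11:0 → peak 6
Item 3@6: d1:6  d2:5  d3:5  d4:3  d5:3  d6:4  d7:1  d8:0  d9:0  d10:0  d11:0 → peak 6
Item 3@7: d1:6  d2:5  d3:5  d4:3  d5:3  d6:1  d7:4  d8:0  d9:0  d10:0  d11:0 → peak 6
Best is Item 3@4, peak 6.

6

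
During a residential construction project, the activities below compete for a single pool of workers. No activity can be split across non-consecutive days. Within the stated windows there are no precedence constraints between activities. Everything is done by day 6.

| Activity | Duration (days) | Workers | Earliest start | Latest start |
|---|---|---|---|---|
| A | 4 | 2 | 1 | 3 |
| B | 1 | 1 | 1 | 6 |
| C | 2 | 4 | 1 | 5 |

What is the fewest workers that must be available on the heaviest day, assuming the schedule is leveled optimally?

Early-start (A@1, B@1, C@1) gives peak 7: d1:7  d2:6  d3:2  d4:2  d5:0  d6:0.
Shift C→5.
Schedule A@1, B@1, C@5: d1:3  d2:2  d3:2  d4:2  d5:4  d6:4 — peak 4.

4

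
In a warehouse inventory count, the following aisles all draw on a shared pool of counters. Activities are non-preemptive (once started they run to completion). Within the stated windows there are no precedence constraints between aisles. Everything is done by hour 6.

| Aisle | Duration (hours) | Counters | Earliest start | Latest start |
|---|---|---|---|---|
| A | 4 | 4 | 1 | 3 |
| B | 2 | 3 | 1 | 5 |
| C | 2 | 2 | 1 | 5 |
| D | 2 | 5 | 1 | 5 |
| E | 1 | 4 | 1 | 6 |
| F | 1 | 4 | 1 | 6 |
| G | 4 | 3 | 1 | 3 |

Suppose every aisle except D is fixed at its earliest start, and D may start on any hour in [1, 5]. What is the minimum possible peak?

D@1: h1:25  h2:17  h3:7  h4:7  h5:0  h6:0 → peak 25
D@2: h1:20  h2:17  h3:12  h4:7  h5:0  h6:0 → peak 20
D@3: h1:20  h2:12  h3:12  h4:12  h5:0  h6:0 → peak 20
D@4: h1:20  h2:12  h3:7  h4:12  h5:5  h6:0 → peak 20
D@5: h1:20  h2:12  h3:7  h4:7  h5:5  h6:5 → peak 20
Best is D@2, peak 20.

20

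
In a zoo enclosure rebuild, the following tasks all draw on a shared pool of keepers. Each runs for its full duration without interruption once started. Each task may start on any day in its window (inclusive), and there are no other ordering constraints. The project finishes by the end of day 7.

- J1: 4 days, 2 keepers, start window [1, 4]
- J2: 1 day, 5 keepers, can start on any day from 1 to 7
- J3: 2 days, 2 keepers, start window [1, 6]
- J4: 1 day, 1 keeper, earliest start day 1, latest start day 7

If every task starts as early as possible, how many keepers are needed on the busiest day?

Early-start schedule: J1@1, J2@1, J3@1, J4@1.
Load per day: day 1: 10, day 2: 4, day 3: 2, day 4: 2, day 5: 0, day 6: 0, day 7: 0.
Peak is 10.

10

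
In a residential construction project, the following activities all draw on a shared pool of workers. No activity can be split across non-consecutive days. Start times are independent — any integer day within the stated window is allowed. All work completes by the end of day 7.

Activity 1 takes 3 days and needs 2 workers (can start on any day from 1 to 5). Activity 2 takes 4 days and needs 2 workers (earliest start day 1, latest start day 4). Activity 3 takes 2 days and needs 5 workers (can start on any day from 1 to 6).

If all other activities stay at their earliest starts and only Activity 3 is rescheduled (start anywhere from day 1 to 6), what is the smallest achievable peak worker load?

5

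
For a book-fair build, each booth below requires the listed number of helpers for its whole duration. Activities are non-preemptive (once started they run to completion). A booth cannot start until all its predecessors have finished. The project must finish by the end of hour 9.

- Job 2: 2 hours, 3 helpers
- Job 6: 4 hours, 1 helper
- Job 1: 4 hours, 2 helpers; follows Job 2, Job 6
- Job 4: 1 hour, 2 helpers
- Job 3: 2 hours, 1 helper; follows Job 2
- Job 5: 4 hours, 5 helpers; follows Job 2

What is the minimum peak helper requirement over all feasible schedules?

Schedule Job 2@1, Job 6@1, Job 1@5, Job 4@1, Job 3@3, Job 5@3: h1:6  h2:4  h3:7  h4:7  h5:7  h6:7  h7:2  h8:2  h9:0 — peak 7.

7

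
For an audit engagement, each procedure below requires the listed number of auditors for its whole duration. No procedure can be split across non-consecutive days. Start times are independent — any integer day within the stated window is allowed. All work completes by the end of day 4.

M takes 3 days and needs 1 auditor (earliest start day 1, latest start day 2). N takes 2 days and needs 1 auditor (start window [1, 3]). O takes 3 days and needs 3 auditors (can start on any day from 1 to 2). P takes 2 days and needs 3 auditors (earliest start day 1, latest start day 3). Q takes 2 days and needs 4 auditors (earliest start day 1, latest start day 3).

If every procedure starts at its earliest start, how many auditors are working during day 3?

At early start, day 3 has: M, O.
Demand: 1 + 3 = 4.

4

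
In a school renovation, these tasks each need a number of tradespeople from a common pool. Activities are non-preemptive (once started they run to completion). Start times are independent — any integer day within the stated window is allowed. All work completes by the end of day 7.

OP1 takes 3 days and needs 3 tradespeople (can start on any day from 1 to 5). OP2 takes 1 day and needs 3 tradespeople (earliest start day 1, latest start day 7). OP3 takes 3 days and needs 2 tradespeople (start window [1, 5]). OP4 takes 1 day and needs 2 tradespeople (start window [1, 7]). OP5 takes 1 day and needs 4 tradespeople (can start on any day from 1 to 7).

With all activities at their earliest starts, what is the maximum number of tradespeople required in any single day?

14

Early-start schedule: OP1@1, OP2@1, OP3@1, OP4@1, OP5@1.
Load per day: day 1: 14, day 2: 5, day 3: 5, day 4: 0, day 5: 0, day 6: 0, day 7: 0.
Peak is 14.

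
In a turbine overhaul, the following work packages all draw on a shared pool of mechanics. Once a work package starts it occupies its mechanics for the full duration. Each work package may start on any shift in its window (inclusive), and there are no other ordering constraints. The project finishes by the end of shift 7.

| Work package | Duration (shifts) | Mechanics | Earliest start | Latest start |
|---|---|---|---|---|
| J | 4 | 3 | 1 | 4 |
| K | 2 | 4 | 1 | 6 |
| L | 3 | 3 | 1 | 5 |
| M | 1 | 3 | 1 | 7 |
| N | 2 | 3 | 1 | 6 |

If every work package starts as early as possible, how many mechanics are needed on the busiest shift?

16

Early-start schedule: J@1, K@1, L@1, M@1, N@1.
Load per shift: shift 1: 16, shift 2: 13, shift 3: 6, shift 4: 3, shift 5: 0, shift 6: 0, shift 7: 0.
Peak is 16.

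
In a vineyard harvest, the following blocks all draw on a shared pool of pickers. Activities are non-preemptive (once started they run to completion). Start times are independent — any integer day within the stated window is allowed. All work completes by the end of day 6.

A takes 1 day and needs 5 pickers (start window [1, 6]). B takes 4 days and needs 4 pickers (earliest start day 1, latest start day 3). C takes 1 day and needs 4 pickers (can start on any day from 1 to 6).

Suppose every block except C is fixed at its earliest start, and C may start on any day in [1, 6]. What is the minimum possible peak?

C@1: d1:13  d2:4  d3:4  d4:4  d5:0  d6:0 → peak 13
C@2: d1:9  d2:8  d3:4  d4:4  d5:0  d6:0 → peak 9
C@3: d1:9  d2:4  d3:8  d4:4  d5:0  d6:0 → peak 9
C@4: d1:9  d2:4  d3:4  d4:8  d5:0  d6:0 → peak 9
C@5: d1:9  d2:4  d3:4  d4:4  d5:4  d6:0 → peak 9
C@6: d1:9  d2:4  d3:4  d4:4  d5:0  d6:4 → peak 9
Best is C@2, peak 9.

9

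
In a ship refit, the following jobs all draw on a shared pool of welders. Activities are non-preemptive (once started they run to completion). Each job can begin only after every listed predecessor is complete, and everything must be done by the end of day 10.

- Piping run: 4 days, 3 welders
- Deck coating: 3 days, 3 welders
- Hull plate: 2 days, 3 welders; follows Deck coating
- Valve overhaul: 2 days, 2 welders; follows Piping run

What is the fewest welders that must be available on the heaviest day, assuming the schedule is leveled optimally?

Early-start (Piping run@1, Deck coating@1, Hull plate@4, Valve overhaul@5) gives peak 6: d1:6  d2:6  d3:6  d4:6  d5:5  d6:2  d7:0  d8:0  d9:0  d10:0.
Shift Deck coating→5, Hull plate→8.
Schedule Piping run@1, Deck coating@5, Hull plate@8, Valve overhaul@5: d1:3  d2:3  d3:3  d4:3  d5:5  d6:5  d7:3  d8:3  d9:3  d10:0 — peak 5.

5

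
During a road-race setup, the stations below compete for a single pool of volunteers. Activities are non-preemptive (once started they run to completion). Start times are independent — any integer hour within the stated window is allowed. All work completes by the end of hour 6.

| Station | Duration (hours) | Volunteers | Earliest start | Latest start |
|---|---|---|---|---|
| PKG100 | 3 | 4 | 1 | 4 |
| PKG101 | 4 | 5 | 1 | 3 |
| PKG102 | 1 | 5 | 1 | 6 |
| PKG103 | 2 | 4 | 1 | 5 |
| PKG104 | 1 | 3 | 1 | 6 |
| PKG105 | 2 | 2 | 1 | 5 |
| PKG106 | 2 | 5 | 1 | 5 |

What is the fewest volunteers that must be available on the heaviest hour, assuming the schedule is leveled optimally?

11

Early-start (PKG100@1, PKG101@1, PKG102@1, PKG103@1, PKG104@1, PKG105@1, PKG106@1) gives peak 28: h1:28  h2:20  h3:9  h4:5  h5:0  h6:0.
Shift PKG101→3, PKG102→4, PKG105→2, PKG106→5.
Schedule PKG100@1, PKG101@3, PKG102@4, PKG103@1, PKG104@1, PKG105@2, PKG106@5: h1:11  h2:10  h3:11  h4:10  h5:10  h6:10 — peak 11.
Total volunteer-hours = 62 over 6 hours ⇒ peak ≥ ⌈62/6⌉ = 11, so 11 is optimal.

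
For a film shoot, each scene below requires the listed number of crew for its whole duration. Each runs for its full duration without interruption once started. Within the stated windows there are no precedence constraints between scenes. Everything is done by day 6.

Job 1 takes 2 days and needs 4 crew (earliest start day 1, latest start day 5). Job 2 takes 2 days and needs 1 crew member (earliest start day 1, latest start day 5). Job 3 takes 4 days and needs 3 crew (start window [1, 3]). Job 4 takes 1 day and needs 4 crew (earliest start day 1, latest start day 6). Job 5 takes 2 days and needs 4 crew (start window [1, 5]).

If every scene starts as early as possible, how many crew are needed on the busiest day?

Early-start schedule: Job 1@1, Job 2@1, Job 3@1, Job 4@1, Job 5@1.
Load per day: day 1: 16, day 2: 12, day 3: 3, day 4: 3, day 5: 0, day 6: 0.
Peak is 16.

16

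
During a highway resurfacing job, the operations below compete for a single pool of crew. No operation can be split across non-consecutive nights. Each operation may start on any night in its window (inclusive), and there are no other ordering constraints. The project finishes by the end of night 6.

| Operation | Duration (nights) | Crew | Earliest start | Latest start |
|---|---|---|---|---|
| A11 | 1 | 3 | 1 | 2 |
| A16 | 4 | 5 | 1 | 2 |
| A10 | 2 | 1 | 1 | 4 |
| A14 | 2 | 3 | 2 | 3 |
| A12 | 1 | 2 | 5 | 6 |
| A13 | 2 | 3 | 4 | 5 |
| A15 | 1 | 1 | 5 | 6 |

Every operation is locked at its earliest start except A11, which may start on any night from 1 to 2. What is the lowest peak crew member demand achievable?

9

A11@1: n1:9  n2:9  n3:8  n4:8  n5:6  n6:0 → peak 9
A11@2: n1:6  n2:12  n3:8  n4:8  n5:6  n6:0 → peak 12
Best is A11@1, peak 9.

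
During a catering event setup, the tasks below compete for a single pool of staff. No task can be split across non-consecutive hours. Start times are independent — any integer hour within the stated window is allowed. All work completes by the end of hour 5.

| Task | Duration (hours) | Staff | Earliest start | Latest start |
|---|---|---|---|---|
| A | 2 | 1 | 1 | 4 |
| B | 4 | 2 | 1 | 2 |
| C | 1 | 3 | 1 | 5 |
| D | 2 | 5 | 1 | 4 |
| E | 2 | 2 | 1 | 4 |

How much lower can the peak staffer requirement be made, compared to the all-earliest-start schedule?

6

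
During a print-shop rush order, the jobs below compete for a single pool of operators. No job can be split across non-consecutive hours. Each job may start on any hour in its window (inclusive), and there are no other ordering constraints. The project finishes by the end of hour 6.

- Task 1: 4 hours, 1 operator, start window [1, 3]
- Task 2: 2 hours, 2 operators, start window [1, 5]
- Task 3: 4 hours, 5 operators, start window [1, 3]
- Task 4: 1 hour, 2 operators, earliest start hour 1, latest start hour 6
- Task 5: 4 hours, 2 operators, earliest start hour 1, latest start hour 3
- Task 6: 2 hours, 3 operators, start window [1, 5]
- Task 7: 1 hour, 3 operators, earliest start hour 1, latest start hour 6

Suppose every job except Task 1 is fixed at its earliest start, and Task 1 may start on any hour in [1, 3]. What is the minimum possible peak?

17

Task 1@1: h1:18  h2:13  h3:8  h4:8  h5:0  h6:0 → peak 18
Task 1@2: h1:17  h2:13  h3:8  h4:8  h5:1  h6:0 → peak 17
Task 1@3: h1:17  h2:12  h3:8  h4:8  h5:1  h6:1 → peak 17
Best is Task 1@2, peak 17.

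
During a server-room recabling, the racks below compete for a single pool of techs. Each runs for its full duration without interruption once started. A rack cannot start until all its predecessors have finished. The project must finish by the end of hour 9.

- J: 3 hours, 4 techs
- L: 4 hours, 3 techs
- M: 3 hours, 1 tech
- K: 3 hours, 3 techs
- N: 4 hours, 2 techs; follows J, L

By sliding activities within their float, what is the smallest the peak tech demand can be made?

7

Early-start (J@1, L@1, M@1, K@1, N@5) gives peak 11: h1:11  h2:11  h3:11  h4:3  h5:2  h6:2  h7:2  h8:2  h9:0.
Shift M→4, K→4.
Schedule J@1, L@1, M@4, K@4, N@5: h1:7  h2:7  h3:7  h4:7  h5:6  h6:6  h7:2  h8:2  h9:0 — peak 7.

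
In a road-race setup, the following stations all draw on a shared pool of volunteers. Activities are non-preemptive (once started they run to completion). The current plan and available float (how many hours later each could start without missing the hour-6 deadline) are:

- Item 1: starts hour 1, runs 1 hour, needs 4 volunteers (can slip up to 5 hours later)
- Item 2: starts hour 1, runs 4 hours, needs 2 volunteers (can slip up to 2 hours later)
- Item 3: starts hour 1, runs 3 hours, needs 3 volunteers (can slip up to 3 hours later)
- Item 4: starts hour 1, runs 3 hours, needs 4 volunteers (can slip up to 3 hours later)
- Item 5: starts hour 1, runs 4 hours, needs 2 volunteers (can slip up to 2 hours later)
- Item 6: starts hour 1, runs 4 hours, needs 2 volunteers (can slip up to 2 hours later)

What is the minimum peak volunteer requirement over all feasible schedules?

10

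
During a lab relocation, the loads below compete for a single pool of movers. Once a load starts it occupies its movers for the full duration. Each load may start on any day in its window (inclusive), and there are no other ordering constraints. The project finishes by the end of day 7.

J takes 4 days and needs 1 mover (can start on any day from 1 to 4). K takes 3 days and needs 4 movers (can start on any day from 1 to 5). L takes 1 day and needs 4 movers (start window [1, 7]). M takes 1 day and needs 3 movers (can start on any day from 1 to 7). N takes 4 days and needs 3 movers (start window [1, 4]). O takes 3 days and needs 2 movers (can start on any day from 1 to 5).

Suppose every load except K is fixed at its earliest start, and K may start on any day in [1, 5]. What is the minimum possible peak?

K@1: d1:17  d2:10  d3:10  d4:4  d5:0  d6:0  d7:0 → peak 17
K@2: d1:13  d2:10  d3:10  d4:8  d5:0  d6:0  d7:0 → peak 13
K@3: d1:13  d2:6  d3:10  d4:8  d5:4  d6:0  d7:0 → peak 13
K@4: d1:13  d2:6  d3:6  d4:8  d5:4  d6:4  d7:0 → peak 13
K@5: d1:13  d2:6  d3:6  d4:4  d5:4  d6:4  d7:4 → peak 13
Best is K@2, peak 13.

13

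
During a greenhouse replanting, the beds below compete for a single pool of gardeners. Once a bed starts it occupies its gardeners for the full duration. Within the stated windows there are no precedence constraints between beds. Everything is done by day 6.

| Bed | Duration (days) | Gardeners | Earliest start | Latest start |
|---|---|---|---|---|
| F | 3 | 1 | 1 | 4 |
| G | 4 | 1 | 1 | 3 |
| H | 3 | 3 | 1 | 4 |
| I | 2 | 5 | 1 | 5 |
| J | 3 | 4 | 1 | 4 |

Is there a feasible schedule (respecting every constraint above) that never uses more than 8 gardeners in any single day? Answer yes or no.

Schedule F@1, G@1, H@3, I@1, J@4: d1:7  d2:7  d3:5  d4:8  d5:7  d6:4 — peak 8 ≤ 8.

yes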